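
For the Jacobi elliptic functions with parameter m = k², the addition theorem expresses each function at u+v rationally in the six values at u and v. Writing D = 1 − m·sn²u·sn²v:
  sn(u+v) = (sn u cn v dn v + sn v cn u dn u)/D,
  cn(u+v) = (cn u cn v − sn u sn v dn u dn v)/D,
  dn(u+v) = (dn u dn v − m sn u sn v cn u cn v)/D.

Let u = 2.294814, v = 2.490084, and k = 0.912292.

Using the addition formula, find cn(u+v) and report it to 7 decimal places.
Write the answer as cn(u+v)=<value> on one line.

sn u = 0.9998464377801941, cn u = 0.01752429337395674, dn u = 0.4098522900055681
sn v = 0.9980380259338483, cn v = -0.06261069229825838, dn v = 0.413504429957244
m = k² = 0.832276693264
D = 1 − m·sn²u·sn²v = 0.1712405045317073
cn(u+v) = (cn u·cn v − sn u·sn v·dn u·dn v)/D = -0.1702144646737512/0.1712405045317073 = -0.9940081941433077

cn(u+v)=-0.9940082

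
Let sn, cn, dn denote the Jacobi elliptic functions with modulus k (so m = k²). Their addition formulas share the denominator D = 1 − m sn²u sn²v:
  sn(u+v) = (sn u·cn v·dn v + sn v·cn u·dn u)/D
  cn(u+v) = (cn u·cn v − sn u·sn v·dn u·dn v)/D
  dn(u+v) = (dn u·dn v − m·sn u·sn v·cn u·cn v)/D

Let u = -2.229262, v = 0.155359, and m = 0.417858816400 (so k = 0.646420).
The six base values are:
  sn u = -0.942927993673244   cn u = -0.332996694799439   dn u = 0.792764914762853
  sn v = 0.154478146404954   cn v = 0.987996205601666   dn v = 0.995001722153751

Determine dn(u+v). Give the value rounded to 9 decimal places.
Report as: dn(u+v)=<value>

dn(u+v)=0.775654397

m = k² = 0.4178588164
D = 1 − m·sn²u·sn²v = 0.9911341428875155
dn(u+v) = (dn u·dn v − m·sn u·sn v·cn u·cn v)/D = 0.7687775558072103/0.9911341428875155 = 0.7756543968584274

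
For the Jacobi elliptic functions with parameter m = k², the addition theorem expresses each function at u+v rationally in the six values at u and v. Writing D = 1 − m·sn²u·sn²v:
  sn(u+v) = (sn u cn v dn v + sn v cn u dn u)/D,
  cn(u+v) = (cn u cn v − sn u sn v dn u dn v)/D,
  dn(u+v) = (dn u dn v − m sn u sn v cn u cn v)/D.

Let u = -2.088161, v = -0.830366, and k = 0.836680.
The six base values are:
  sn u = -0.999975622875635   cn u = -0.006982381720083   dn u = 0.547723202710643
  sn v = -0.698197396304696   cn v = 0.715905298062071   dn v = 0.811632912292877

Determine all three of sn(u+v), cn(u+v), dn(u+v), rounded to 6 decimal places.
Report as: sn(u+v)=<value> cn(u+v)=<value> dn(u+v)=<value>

sn(u+v)=-0.877958 cn(u+v)=-0.478737 dn(u+v)=0.678533

m = k² = 0.7000334224
D = 1 − m·sn²u·sn²v = 0.6587646215998811
sn(u+v) = (sn u·cn v·dn v + sn v·cn u·dn u)/D = -0.5783679427730656/0.6587646215998811 = -0.8779584145979736
cn(u+v) = (cn u·cn v − sn u·sn v·dn u·dn v)/D = -0.3153749347111886/0.6587646215998811 = -0.478736902940031
dn(u+v) = (dn u·dn v − m·sn u·sn v·cn u·cn v)/D = 0.4469933025256633/0.6587646215998811 = 0.6785326471237811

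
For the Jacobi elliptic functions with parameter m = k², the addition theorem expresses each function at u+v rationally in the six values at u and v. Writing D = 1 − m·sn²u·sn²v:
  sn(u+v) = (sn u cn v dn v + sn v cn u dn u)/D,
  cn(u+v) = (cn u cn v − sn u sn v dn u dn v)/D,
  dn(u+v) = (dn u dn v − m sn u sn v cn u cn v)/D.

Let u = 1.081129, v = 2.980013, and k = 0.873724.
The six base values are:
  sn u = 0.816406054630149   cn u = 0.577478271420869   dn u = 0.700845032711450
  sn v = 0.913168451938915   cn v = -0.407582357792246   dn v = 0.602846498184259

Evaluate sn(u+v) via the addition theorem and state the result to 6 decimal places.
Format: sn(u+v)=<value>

sn(u+v)=0.293518

m = k² = 0.763393628176
D = 1 − m·sn²u·sn²v = 0.575710032662043
sn(u+v) = (sn u·cn v·dn v + sn v·cn u·dn u)/D = 0.1689812699058532/0.575710032662043 = 0.2935180217799846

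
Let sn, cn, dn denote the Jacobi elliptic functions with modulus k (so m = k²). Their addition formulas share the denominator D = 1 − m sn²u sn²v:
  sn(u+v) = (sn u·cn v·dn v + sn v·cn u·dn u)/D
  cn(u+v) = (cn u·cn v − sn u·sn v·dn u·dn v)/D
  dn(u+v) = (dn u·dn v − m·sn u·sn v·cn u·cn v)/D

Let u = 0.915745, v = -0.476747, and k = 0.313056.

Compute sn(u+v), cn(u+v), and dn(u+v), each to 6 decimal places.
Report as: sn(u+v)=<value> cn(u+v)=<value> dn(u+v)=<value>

sn u = 0.7865245500816257, cn u = 0.6175590110417759, dn u = 0.969212383268712
sn v = -0.4573894349654543, cn v = 0.8892664981781235, dn v = 0.9896954336949832
m = k² = 0.098004059136
D = 1 − m·sn²u·sn²v = 0.9873164481903951
sn(u+v) = (sn u·cn v·dn v + sn v·cn u·dn u)/D = 0.4184540662976945/0.9873164481903951 = 0.4238297326704714
cn(u+v) = (cn u·cn v − sn u·sn v·dn u·dn v)/D = 0.8942538584016408/0.9873164481903951 = 0.9057418824943874
dn(u+v) = (dn u·dn v − m·sn u·sn v·cn u·cn v)/D = 0.9785871883221396/0.9873164481903951 = 0.9911585997739074

sn(u+v)=0.423830 cn(u+v)=0.905742 dn(u+v)=0.991159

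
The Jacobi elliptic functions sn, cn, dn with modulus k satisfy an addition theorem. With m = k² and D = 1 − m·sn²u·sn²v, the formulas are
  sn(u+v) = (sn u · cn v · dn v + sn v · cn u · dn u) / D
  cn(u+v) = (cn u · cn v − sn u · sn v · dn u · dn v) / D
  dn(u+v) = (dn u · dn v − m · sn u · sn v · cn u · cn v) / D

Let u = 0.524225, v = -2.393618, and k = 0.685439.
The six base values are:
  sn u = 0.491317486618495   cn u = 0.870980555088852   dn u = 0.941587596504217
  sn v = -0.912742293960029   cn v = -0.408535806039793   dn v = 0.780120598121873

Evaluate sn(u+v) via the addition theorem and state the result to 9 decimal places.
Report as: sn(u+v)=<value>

m = k² = 0.469826622721
D = 1 − m·sn²u·sn²v = 0.9055159685605077
sn(u+v) = (sn u·cn v·dn v + sn v·cn u·dn u)/D = -0.9051304703535805/0.9055159685605077 = -0.9995742778478661

sn(u+v)=-0.999574278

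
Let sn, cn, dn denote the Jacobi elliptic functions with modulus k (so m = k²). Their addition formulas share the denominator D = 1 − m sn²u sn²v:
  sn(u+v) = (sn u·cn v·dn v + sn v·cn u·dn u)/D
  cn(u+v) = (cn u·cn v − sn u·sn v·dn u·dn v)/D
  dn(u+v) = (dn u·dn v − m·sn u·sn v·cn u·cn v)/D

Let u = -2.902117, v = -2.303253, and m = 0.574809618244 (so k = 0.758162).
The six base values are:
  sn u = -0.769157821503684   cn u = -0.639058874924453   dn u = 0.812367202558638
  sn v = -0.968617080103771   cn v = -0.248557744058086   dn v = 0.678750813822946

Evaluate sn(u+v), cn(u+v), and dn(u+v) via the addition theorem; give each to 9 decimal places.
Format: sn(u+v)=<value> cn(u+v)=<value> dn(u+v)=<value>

sn(u+v)=0.929028544 cn(u+v)=-0.370008059 dn(u+v)=0.709848749

m = k² = 0.574809618244
D = 1 − m·sn²u·sn²v = 0.6809496732268805
sn(u+v) = (sn u·cn v·dn v + sn v·cn u·dn u)/D = 0.6326216836812543/0.6809496732268805 = 0.9290285443319036
cn(u+v) = (cn u·cn v − sn u·sn v·dn u·dn v)/D = -0.251956866951648/0.6809496732268805 = -0.3700080591237766
dn(u+v) = (dn u·dn v − m·sn u·sn v·cn u·cn v)/D = 0.4833712737180337/0.6809496732268805 = 0.7098487490675141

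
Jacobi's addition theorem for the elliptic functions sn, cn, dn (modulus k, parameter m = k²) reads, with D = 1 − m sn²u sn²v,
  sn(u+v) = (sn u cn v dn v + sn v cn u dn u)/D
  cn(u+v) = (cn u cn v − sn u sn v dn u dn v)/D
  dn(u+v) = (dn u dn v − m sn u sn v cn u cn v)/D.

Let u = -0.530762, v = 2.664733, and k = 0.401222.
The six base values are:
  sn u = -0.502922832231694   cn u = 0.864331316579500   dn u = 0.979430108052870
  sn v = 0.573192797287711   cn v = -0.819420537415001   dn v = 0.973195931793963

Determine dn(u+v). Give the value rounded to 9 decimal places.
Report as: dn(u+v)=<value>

m = k² = 0.160979093284
D = 1 − m·sn²u·sn²v = 0.9866225409247194
dn(u+v) = (dn u·dn v − m·sn u·sn v·cn u·cn v)/D = 0.9203105039092082/0.9866225409247194 = 0.9327888485566529

dn(u+v)=0.932788849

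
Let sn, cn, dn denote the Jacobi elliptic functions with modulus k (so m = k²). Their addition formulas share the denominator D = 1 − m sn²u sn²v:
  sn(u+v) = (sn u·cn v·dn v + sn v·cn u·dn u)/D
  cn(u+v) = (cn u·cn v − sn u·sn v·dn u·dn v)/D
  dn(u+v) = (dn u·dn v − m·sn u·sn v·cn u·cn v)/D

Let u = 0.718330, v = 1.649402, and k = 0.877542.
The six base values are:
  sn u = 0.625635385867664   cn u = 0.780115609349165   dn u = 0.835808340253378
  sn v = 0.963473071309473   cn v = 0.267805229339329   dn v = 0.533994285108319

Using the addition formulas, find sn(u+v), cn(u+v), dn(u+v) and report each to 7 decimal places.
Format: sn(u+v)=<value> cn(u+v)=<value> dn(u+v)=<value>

sn(u+v)=0.9965105 cn(u+v)=-0.0834680 dn(u+v)=0.4850620

m = k² = 0.770079961764
D = 1 − m·sn²u·sn²v = 0.7201936326689768
sn(u+v) = (sn u·cn v·dn v + sn v·cn u·dn u)/D = 0.717680487105329/0.7201936326689768 = 0.9965104585077567
cn(u+v) = (cn u·cn v − sn u·sn v·dn u·dn v)/D = -0.06011311807912529/0.7201936326689768 = -0.08346799437305651
dn(u+v) = (dn u·dn v − m·sn u·sn v·cn u·cn v)/D = 0.3493385409573441/0.7201936326689768 = 0.4850619682136385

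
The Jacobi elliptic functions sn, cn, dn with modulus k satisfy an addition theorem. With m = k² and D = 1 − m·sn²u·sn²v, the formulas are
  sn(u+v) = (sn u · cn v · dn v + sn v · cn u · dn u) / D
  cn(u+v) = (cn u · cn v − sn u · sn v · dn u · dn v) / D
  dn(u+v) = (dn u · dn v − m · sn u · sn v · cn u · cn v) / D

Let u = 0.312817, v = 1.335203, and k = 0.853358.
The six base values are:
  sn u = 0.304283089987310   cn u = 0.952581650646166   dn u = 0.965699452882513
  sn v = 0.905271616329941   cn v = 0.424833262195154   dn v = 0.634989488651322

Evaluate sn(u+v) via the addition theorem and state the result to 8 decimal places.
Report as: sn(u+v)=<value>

m = k² = 0.728219876164
D = 1 − m·sn²u·sn²v = 0.9447444416421042
sn(u+v) = (sn u·cn v·dn v + sn v·cn u·dn u)/D = 0.9148510438578868/0.9447444416421042 = 0.9683582178771454

sn(u+v)=0.96835822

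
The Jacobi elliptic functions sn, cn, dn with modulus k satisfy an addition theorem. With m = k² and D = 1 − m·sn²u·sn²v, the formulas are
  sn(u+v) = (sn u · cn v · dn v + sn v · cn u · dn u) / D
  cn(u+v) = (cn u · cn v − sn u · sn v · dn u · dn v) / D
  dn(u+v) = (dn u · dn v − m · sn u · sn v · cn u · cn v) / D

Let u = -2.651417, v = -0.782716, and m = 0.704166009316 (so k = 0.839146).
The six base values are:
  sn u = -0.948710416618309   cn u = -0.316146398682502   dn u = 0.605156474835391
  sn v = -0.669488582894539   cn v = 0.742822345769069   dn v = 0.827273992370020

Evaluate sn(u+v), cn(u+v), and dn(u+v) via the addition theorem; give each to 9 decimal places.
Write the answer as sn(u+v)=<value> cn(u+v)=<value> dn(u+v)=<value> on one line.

sn(u+v)=-0.635418846 cn(u+v)=-0.772167657 dn(u+v)=0.845983432

m = k² = 0.704166009316
D = 1 − m·sn²u·sn²v = 0.7159277926219784
sn(u+v) = (sn u·cn v·dn v + sn v·cn u·dn u)/D = -0.4549140119432678/0.7159277926219784 = -0.6354188461900792
cn(u+v) = (cn u·cn v − sn u·sn v·dn u·dn v)/D = -0.5528162859271233/0.7159277926219784 = -0.7721676566047483
dn(u+v) = (dn u·dn v − m·sn u·sn v·cn u·cn v)/D = 0.6056630509962763/0.7159277926219784 = 0.8459834319018766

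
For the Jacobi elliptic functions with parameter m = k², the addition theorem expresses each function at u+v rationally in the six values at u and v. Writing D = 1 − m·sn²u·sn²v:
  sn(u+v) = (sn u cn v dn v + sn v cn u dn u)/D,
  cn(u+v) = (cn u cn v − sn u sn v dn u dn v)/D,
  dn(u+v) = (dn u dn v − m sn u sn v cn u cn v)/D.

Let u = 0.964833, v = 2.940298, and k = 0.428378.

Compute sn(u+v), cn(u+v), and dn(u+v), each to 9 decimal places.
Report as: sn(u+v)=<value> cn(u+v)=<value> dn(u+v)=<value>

sn u = 0.8087991072230507, cn u = 0.5880850313986882, dn u = 0.9380604088444819
sn v = 0.3532940896802787, cn v = -0.9355123121568113, dn v = 0.9884812444199156
m = k² = 0.183507710884
D = 1 − m·sn²u·sn²v = 0.985016668494527
sn(u+v) = (sn u·cn v·dn v + sn v·cn u·dn u)/D = -0.5530279892010112/0.985016668494527 = -0.5614402343528301
cn(u+v) = (cn u·cn v − sn u·sn v·dn u·dn v)/D = -0.8151183229276245/0.985016668494527 = -0.8275172887921069
dn(u+v) = (dn u·dn v − m·sn u·sn v·cn u·cn v)/D = 0.9561034707789423/0.985016668494527 = 0.9706469965023283

sn(u+v)=-0.561440234 cn(u+v)=-0.827517289 dn(u+v)=0.970646997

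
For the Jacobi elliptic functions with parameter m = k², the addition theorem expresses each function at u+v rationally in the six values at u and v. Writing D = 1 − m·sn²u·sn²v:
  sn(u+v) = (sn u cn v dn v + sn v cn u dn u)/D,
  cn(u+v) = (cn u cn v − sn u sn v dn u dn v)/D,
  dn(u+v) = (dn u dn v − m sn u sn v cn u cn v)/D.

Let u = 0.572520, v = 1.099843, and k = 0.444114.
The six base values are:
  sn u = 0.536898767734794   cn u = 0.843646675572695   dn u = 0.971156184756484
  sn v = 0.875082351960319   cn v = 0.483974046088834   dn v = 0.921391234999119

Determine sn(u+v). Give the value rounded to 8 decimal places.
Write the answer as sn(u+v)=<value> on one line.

m = k² = 0.197237244996
D = 1 − m·sn²u·sn²v = 0.9564616874378052
sn(u+v) = (sn u·cn v·dn v + sn v·cn u·dn u)/D = 0.9563850418942236/0.9564616874378052 = 0.9999198655371268

sn(u+v)=0.99991987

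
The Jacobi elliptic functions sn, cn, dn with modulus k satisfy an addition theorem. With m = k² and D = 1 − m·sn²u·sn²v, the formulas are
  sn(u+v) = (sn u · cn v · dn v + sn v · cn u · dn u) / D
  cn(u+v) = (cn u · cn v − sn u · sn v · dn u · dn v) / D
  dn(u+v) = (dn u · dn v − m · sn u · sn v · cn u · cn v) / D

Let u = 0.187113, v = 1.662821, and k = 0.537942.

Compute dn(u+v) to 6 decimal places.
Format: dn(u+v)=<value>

sn u = 0.1857149299662844, cn u = 0.9826036661785962, dn u = 0.9949970947626332
sn v = 0.9992833244015877, cn v = 0.03785284101505777, dn v = 0.8432277518314649
m = k² = 0.289381595364
D = 1 − m·sn²u·sn²v = 0.9900335194246973
dn(u+v) = (dn u·dn v − m·sn u·sn v·cn u·cn v)/D = 0.8370116796762214/0.9900335194246973 = 0.8454377182730177

dn(u+v)=0.845438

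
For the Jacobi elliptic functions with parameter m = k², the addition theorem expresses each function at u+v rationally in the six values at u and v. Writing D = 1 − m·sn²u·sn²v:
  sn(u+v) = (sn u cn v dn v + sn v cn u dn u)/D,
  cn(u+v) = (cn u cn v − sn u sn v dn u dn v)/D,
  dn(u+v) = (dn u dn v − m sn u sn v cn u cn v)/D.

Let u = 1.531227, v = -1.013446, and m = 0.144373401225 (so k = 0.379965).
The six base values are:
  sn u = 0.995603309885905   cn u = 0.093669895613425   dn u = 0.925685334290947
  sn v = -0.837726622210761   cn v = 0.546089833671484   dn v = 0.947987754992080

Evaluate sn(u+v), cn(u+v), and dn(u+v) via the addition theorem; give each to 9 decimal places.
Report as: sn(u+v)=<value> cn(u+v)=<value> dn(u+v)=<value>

sn(u+v)=0.492204246 cn(u+v)=0.870479741 dn(u+v)=0.982356033

m = k² = 0.144373401225
D = 1 − m·sn²u·sn²v = 0.8995697634190043
sn(u+v) = (sn u·cn v·dn v + sn v·cn u·dn u)/D = 0.4427720575555627/0.8995697634190043 = 0.4922042464752419
cn(u+v) = (cn u·cn v − sn u·sn v·dn u·dn v)/D = 0.7830572548069119/0.8995697634190043 = 0.8704797411495223
dn(u+v) = (dn u·dn v − m·sn u·sn v·cn u·cn v)/D = 0.8836977839506132/0.8995697634190043 = 0.9823560327238364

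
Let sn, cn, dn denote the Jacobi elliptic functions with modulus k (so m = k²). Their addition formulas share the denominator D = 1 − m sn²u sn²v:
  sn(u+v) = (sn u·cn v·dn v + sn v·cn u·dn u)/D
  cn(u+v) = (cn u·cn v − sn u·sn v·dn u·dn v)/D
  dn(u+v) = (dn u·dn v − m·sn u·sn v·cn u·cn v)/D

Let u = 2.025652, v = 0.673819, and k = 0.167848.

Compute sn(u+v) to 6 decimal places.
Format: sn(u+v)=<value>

sn(u+v)=0.447668

sn u = 0.905725212988786, cn u = -0.4238653542770607, dn u = 0.9883767768866814
sn v = 0.6229498271950332, cn v = 0.7822617930064578, dn v = 0.9945184874254213
m = k² = 0.028172951104
D = 1 − m·sn²u·sn²v = 0.991031260789697
sn(u+v) = (sn u·cn v·dn v + sn v·cn u·dn u)/D = 0.4436527256675469/0.991031260789697 = 0.4476677408884408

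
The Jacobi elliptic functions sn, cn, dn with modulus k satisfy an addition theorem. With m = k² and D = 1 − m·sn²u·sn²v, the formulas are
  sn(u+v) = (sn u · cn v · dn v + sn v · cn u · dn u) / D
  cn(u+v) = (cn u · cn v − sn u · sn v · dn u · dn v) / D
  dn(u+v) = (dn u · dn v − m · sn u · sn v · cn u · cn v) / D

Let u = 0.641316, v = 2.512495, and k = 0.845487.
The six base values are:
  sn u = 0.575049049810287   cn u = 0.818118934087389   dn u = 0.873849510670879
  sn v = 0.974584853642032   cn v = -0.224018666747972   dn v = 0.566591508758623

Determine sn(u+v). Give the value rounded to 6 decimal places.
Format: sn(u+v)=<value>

sn(u+v)=0.804350

m = k² = 0.714848267169
D = 1 − m·sn²u·sn²v = 0.7754758999694416
sn(u+v) = (sn u·cn v·dn v + sn v·cn u·dn u)/D = 0.6237539224904986/0.7754758999694416 = 0.8043498482868111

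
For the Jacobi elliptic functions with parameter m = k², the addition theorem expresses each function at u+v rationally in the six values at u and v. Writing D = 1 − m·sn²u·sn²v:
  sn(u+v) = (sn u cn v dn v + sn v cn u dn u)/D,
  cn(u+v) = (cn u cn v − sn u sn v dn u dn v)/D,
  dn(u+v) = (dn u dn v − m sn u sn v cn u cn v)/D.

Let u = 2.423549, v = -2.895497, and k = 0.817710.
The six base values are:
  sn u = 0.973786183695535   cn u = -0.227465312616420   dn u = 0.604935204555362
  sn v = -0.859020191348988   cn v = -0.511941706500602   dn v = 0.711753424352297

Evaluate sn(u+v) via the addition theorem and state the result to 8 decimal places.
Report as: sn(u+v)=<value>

m = k² = 0.6686496441
D = 1 − m·sn²u·sn²v = 0.532122049646269
sn(u+v) = (sn u·cn v·dn v + sn v·cn u·dn u)/D = -0.2366218668066547/0.532122049646269 = -0.4446759290729455

sn(u+v)=-0.44467593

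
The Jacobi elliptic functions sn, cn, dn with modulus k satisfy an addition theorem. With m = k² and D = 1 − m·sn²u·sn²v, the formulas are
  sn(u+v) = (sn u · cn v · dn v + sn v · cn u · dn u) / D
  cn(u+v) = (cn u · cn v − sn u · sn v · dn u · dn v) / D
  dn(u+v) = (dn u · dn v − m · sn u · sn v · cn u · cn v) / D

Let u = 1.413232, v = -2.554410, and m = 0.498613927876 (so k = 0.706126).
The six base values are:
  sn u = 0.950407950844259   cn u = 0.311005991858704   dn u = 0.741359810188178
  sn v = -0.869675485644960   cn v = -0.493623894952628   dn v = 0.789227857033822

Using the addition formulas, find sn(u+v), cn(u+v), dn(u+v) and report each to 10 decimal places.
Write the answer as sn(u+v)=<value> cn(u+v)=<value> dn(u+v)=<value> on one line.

sn(u+v)=-0.8656615603 cn(u+v)=0.5006296666 dn(u+v)=0.7914251148

m = k² = 0.498613927876
D = 1 − m·sn²u·sn²v = 0.6593573803210249
sn(u+v) = (sn u·cn v·dn v + sn v·cn u·dn u)/D = -0.5707803386268027/0.6593573803210249 = -0.8656615602738894
cn(u+v) = (cn u·cn v − sn u·sn v·dn u·dn v)/D = 0.3300938654699252/0.6593573803210249 = 0.5006296665841681
dn(u+v) = (dn u·dn v − m·sn u·sn v·cn u·cn v)/D = 0.5218319904048155/0.6593573803210249 = 0.7914251147848658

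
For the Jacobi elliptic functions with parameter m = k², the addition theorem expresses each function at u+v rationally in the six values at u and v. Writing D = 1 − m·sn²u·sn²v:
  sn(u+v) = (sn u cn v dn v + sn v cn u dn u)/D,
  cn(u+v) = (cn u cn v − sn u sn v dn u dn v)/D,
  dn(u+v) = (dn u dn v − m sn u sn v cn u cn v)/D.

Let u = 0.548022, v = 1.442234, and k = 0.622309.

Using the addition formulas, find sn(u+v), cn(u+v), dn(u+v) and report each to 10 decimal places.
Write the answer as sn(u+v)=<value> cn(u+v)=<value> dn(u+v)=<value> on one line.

sn(u+v)=0.9849171313 cn(u+v)=-0.1730267161 dn(u+v)=0.7901428018

sn u = 0.5124736106344952, cn u = 0.8587029744930687, dn u = 0.9477826677454936
sn v = 0.9670652548789762, cn v = 0.2545285697242274, dn v = 0.7986367243621063
m = k² = 0.387268491481
D = 1 − m·sn²u·sn²v = 0.9048811179391755
sn(u+v) = (sn u·cn v·dn v + sn v·cn u·dn u)/D = 0.8912329148419378/0.9048811179391755 = 0.984917131293091
cn(u+v) = (cn u·cn v − sn u·sn v·dn u·dn v)/D = -0.156568608300627/0.9048811179391755 = -0.173026716103
dn(u+v) = (dn u·dn v − m·sn u·sn v·cn u·cn v)/D = 0.7149853018599303/0.9048811179391755 = 0.7901428018392914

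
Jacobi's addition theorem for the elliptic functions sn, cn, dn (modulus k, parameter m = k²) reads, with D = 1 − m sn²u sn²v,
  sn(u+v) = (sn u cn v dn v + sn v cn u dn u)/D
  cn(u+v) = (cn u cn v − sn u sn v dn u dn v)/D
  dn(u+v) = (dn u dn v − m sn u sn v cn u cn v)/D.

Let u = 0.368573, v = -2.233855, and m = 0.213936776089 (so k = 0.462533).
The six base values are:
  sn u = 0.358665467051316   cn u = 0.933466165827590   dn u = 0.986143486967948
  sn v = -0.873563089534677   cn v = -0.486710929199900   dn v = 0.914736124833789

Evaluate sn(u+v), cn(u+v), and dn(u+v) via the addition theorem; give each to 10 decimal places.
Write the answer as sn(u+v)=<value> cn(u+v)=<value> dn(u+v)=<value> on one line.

m = k² = 0.213936776089
D = 1 − m·sn²u·sn²v = 0.9789983640386126
sn(u+v) = (sn u·cn v·dn v + sn v·cn u·dn u)/D = -0.9638246055772449/0.9789983640386126 = -0.9845007315448698
cn(u+v) = (cn u·cn v − sn u·sn v·dn u·dn v)/D = -0.171697194135921/0.9789983640386126 = -0.1753804709413683
dn(u+v) = (dn u·dn v − m·sn u·sn v·cn u·cn v)/D = 0.8716074488508822/0.9789983640386126 = 0.8903053170132828

sn(u+v)=-0.9845007315 cn(u+v)=-0.1753804709 dn(u+v)=0.8903053170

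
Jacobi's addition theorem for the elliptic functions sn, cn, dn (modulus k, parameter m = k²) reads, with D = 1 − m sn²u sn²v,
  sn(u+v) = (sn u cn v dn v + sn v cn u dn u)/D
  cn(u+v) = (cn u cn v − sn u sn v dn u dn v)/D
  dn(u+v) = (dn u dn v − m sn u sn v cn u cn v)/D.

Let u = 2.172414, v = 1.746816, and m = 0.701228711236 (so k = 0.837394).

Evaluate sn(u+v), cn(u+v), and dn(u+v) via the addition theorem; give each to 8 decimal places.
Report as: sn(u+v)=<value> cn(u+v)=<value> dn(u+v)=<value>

sn(u+v)=0.23150720 cn(u+v)=-0.97283319 dn(u+v)=0.98102866

sn u = 0.9986425273376571, cn u = -0.0520874513933719, dn u = 0.5483372996600722
sn v = 0.9833253282808004, cn v = 0.1818551587430394, dn v = 0.5674168070945701
m = k² = 0.701228711236
D = 1 − m·sn²u·sn²v = 0.3238014200822768
sn(u+v) = (sn u·cn v·dn v + sn v·cn u·dn u)/D = 0.07496236014883128/0.3238014200822768 = 0.2315072000912894
cn(u+v) = (cn u·cn v − sn u·sn v·dn u·dn v)/D = -0.3150047685483761/0.3238014200822768 = -0.9728331903804946
dn(u+v) = (dn u·dn v − m·sn u·sn v·cn u·cn v)/D = 0.3176584742687873/0.3238014200822768 = 0.9810286631481464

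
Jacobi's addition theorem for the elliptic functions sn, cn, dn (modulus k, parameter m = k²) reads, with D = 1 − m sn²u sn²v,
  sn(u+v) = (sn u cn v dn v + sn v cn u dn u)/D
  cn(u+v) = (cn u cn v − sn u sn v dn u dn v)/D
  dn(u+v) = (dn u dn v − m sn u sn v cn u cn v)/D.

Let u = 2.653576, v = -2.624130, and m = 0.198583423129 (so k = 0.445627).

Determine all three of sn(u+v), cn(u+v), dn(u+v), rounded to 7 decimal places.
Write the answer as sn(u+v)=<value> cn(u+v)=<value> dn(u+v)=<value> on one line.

sn(u+v)=0.0294409 cn(u+v)=0.9995665 dn(u+v)=0.9999139

sn u = 0.6094686863996808, cn u = -0.7928101413946769, dn u = 0.9624114372161419
sn v = -0.631656137415337, cn v = -0.7752486853039719, dn v = 0.9595662061976175
m = k² = 0.198583423129
D = 1 − m·sn²u·sn²v = 0.9705688503188351
sn(u+v) = (sn u·cn v·dn v + sn v·cn u·dn u)/D = 0.02857442085548054/0.9705688503188351 = 0.02944090040195886
cn(u+v) = (cn u·cn v − sn u·sn v·dn u·dn v)/D = 0.9701481307934367/0.9705688503188351 = 0.9995665227404937
dn(u+v) = (dn u·dn v − m·sn u·sn v·cn u·cn v)/D = 0.9704853169086549/0.9705688503188351 = 0.9999139335554065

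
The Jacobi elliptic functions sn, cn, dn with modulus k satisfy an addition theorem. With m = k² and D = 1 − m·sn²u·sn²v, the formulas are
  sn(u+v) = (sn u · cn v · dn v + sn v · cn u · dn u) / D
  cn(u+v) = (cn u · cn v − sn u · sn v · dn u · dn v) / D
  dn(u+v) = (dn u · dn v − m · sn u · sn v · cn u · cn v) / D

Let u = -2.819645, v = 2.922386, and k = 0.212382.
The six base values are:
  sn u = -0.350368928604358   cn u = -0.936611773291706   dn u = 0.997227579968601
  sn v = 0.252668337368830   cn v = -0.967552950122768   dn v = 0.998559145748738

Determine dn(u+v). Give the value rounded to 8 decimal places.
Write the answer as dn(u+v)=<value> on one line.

m = k² = 0.045106113924
D = 1 − m·sn²u·sn²v = 0.9996465009688237
dn(u+v) = (dn u·dn v − m·sn u·sn v·cn u·cn v)/D = 0.999409366992261/0.9996465009688237 = 0.9997627821671632

dn(u+v)=0.99976278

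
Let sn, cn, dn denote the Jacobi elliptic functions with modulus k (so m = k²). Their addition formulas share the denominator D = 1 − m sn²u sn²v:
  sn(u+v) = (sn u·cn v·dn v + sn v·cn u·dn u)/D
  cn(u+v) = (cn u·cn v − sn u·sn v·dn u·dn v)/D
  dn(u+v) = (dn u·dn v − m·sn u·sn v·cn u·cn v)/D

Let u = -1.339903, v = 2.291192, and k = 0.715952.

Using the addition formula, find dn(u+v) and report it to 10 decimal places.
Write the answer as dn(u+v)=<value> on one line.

sn u = -0.9305178974840322, cn u = 0.3662464231387061, dn u = 0.7457676354262681
sn v = 0.9546890797516185, cn v = -0.2976050419650308, dn v = 0.7299396911926793
m = k² = 0.512587266304
D = 1 − m·sn²u·sn²v = 0.5954788953934812
dn(u+v) = (dn u·dn v − m·sn u·sn v·cn u·cn v)/D = 0.4947326661709183/0.5954788953934812 = 0.8308147778167828

dn(u+v)=0.8308147778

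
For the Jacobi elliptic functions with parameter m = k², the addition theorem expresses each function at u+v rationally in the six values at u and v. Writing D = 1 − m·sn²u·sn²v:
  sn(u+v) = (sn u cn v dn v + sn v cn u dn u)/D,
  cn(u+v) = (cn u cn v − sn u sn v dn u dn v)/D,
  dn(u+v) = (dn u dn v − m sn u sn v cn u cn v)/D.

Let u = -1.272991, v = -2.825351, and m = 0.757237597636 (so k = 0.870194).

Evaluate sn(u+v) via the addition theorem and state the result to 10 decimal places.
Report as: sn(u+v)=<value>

sn(u+v)=-0.2370145933

sn u = -0.8841951036438104, cn u = 0.4671177781805263, dn u = 0.638741655980803
sn v = -0.9425971707713555, cn v = -0.3339319895634978, dn v = 0.5720160847988831
m = k² = 0.757237597636
D = 1 − m·sn²u·sn²v = 0.4740061770903686
sn(u+v) = (sn u·cn v·dn v + sn v·cn u·dn u)/D = -0.1123463813047361/0.4740061770903686 = -0.2370145933421399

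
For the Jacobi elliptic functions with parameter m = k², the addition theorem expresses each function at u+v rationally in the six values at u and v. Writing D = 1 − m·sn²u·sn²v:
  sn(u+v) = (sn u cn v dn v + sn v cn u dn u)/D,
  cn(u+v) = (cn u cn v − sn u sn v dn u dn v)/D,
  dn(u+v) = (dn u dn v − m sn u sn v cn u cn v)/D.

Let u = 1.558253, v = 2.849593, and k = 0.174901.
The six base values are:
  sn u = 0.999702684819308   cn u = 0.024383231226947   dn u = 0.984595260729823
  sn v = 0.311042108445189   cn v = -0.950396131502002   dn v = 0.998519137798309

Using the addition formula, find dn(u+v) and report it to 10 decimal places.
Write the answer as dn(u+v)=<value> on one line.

dn(u+v)=0.9862748167

m = k² = 0.030590359801
D = 1 − m·sn²u·sn²v = 0.9970422281151232
dn(u+v) = (dn u·dn v − m·sn u·sn v·cn u·cn v)/D = 0.9833576407466564/0.9970422281151232 = 0.9862748166701655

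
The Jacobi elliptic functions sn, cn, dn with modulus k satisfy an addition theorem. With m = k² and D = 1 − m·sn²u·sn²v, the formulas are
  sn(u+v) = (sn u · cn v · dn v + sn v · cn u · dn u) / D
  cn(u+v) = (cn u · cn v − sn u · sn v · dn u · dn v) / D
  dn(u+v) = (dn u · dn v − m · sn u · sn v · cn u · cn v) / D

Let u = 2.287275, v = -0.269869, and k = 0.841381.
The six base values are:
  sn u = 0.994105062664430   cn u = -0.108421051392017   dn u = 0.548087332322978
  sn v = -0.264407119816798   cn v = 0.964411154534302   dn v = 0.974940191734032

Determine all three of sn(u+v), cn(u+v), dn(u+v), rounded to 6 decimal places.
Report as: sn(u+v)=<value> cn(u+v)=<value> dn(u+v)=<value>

sn(u+v)=0.999288 cn(u+v)=0.037737 dn(u+v)=0.541374

m = k² = 0.707921987161
D = 1 − m·sn²u·sn²v = 0.9510901576373804
sn(u+v) = (sn u·cn v·dn v + sn v·cn u·dn u)/D = 0.9504127040372221/0.9510901576373804 = 0.9992877083263681
cn(u+v) = (cn u·cn v − sn u·sn v·dn u·dn v)/D = 0.03589122398794616/0.9510901576373804 = 0.03773693135160201
dn(u+v) = (dn u·dn v − m·sn u·sn v·cn u·cn v)/D = 0.5148957813648159/0.9510901576373804 = 0.541374313707417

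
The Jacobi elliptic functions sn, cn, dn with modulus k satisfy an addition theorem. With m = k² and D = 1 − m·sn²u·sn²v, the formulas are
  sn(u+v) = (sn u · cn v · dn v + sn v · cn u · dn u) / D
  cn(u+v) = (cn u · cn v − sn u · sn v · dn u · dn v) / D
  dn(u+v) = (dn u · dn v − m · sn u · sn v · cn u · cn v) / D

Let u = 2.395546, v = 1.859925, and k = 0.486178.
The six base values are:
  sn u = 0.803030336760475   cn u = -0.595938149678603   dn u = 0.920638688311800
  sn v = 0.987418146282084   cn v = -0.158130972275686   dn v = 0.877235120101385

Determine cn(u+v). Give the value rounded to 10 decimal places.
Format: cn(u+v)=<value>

m = k² = 0.236369047684
D = 1 − m·sn²u·sn²v = 0.8513870283174287
cn(u+v) = (cn u·cn v − sn u·sn v·dn u·dn v)/D = -0.5461445002237789/0.8513870283174287 = -0.641476181875954

cn(u+v)=-0.6414761819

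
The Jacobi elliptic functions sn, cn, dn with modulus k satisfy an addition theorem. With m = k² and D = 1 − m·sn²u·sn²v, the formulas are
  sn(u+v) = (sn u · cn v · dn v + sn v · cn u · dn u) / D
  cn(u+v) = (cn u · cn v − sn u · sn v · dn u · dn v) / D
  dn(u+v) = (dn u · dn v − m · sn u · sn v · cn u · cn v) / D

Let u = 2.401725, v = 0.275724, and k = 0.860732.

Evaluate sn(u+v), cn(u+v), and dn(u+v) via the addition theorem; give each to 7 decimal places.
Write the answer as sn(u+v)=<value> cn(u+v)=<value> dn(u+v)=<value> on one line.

sn(u+v)=0.9602082 cn(u+v)=-0.2792850 dn(u+v)=0.5629632

sn u = 0.9910188159706109, cn u = -0.1337224977040455, dn u = 0.5219082846523332
sn v = 0.269796340444538, cn v = 0.9629174080276745, dn v = 0.9726627283312802
m = k² = 0.740859575824
D = 1 − m·sn²u·sn²v = 0.9470370937442754
sn(u+v) = (sn u·cn v·dn v + sn v·cn u·dn u)/D = 0.9093528274559411/0.9470370937442754 = 0.9602082468181442
cn(u+v) = (cn u·cn v − sn u·sn v·dn u·dn v)/D = -0.2644932742537867/0.9470370937442754 = -0.2792850206194846
dn(u+v) = (dn u·dn v − m·sn u·sn v·cn u·cn v)/D = 0.5331470306857337/0.9470370937442754 = 0.5629631977537907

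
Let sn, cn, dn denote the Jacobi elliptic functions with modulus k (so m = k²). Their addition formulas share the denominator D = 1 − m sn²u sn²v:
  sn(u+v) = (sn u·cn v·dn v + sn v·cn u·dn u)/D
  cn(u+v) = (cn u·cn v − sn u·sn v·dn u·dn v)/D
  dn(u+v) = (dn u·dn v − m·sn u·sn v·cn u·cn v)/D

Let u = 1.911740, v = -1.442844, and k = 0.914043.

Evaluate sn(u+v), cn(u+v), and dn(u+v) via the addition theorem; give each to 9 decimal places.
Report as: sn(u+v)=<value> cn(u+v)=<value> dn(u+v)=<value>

sn u = 0.9836701441615307, cn u = 0.1799806864228309, dn u = 0.4377087647408643
sn v = -0.9177922287056223, cn v = 0.3970609838898387, dn v = 0.5442831699598355
m = k² = 0.835474605849
D = 1 − m·sn²u·sn²v = 0.3190409651498313
sn(u+v) = (sn u·cn v·dn v + sn v·cn u·dn u)/D = 0.1402816391384853/0.3190409651498313 = 0.4396978898073631
cn(u+v) = (cn u·cn v − sn u·sn v·dn u·dn v)/D = 0.2865452829211391/0.3190409651498313 = 0.8981457374496368
dn(u+v) = (dn u·dn v − m·sn u·sn v·cn u·cn v)/D = 0.29214017909429/0.3190409651498313 = 0.9156823449211051

sn(u+v)=0.439697890 cn(u+v)=0.898145737 dn(u+v)=0.915682345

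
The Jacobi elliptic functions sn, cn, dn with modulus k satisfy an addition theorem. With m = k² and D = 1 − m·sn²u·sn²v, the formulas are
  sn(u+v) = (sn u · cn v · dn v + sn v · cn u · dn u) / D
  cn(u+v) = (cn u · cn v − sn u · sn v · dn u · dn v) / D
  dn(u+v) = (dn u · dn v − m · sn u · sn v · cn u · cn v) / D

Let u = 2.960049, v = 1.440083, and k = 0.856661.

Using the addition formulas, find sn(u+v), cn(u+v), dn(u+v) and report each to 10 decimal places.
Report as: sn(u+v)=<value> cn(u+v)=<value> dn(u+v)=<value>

sn(u+v)=-0.1421634657 cn(u+v)=-0.9898431942 dn(u+v)=0.9925563941

sn u = 0.8939742620833306, cn u = -0.4481183088566729, dn u = 0.6430396502131552
sn v = 0.9303003007714636, cn v = 0.3667987873269545, dn v = 0.6040426574967322
m = k² = 0.733868068921
D = 1 − m·sn²u·sn²v = 0.4924084948572503
sn(u+v) = (sn u·cn v·dn v + sn v·cn u·dn u)/D = -0.07000249815806226/0.4924084948572503 = -0.1421634656777318
cn(u+v) = (cn u·cn v − sn u·sn v·dn u·dn v)/D = -0.4874071973814227/0.4924084948572503 = -0.9898431941608208
dn(u+v) = (dn u·dn v − m·sn u·sn v·cn u·cn v)/D = 0.4887432000557238/0.4924084948572503 = 0.9925563940512662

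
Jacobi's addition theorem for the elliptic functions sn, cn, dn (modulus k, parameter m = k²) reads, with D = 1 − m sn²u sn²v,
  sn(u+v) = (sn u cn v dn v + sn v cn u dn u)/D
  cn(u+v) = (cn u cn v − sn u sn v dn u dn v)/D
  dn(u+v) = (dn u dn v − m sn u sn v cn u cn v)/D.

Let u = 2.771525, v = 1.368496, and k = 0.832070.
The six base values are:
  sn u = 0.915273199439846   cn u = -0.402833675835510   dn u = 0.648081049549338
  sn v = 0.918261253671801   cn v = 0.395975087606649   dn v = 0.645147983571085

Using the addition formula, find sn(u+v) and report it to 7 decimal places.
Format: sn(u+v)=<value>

m = k² = 0.6923404849
D = 1 − m·sn²u·sn²v = 0.5109494648857865
sn(u+v) = (sn u·cn v·dn v + sn v·cn u·dn u)/D = -0.005911422631297154/0.5109494648857865 = -0.01156948590330464

sn(u+v)=-0.0115695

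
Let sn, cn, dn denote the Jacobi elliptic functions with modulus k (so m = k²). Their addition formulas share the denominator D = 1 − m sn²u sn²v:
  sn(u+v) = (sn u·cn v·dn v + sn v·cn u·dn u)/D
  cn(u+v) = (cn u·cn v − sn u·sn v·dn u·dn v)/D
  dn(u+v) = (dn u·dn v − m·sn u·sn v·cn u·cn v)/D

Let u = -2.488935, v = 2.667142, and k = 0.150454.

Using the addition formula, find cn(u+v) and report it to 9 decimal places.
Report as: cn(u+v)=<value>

cn(u+v)=0.984166872

sn u = -0.6206932617887515, cn u = -0.7840534897378114, dn u = 0.9956299992190842
sn v = 0.4724161559314263, cn v = -0.8813756155096273, dn v = 0.9974708387919218
m = k² = 0.022636406116
D = 1 − m·sn²u·sn²v = 0.9980536944491502
cn(u+v) = (cn u·cn v − sn u·sn v·dn u·dn v)/D = 0.9822513823188585/0.9980536944491502 = 0.9841668717643359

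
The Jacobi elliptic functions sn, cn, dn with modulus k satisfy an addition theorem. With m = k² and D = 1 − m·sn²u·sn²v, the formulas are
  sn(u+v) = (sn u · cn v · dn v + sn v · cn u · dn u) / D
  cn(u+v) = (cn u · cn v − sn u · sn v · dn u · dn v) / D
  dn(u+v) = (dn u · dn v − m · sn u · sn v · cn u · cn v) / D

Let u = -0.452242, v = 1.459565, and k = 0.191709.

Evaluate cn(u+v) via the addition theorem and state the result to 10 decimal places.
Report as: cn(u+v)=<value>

sn u = -0.4364941694564791, cn u = 0.899707085684279, dn u = 0.9964926898416353
sn v = 0.992365616055222, cn v = 0.1233307912540083, dn v = 0.9817365635502799
m = k² = 0.036752340681
D = 1 − m·sn²u·sn²v = 0.9931041895708316
cn(u+v) = (cn u·cn v − sn u·sn v·dn u·dn v)/D = 0.5347208826580029/0.9931041895708316 = 0.5384338202108298

cn(u+v)=0.5384338202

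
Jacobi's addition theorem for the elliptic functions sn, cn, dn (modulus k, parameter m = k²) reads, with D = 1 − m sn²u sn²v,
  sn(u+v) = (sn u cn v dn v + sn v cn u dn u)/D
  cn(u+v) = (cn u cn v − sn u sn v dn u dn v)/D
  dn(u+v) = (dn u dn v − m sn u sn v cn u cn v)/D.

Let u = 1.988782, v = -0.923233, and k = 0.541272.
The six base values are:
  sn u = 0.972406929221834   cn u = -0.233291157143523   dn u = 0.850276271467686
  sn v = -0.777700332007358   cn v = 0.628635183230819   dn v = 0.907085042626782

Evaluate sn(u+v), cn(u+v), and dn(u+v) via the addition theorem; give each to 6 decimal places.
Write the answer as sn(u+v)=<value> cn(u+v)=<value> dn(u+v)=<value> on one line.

sn(u+v)=0.851414 cn(u+v)=0.524494 dn(u+v)=0.887480

m = k² = 0.292975377984
D = 1 − m·sn²u·sn²v = 0.8324471645212675
sn(u+v) = (sn u·cn v·dn v + sn v·cn u·dn u)/D = 0.7087574403216953/0.8324471645212675 = 0.8514143245707311
cn(u+v) = (cn u·cn v − sn u·sn v·dn u·dn v)/D = 0.4366132985928588/0.8324471645212675 = 0.5244937062689749
dn(u+v) = (dn u·dn v − m·sn u·sn v·cn u·cn v)/D = 0.7387799924692802/0.8324471645212675 = 0.8874797392026022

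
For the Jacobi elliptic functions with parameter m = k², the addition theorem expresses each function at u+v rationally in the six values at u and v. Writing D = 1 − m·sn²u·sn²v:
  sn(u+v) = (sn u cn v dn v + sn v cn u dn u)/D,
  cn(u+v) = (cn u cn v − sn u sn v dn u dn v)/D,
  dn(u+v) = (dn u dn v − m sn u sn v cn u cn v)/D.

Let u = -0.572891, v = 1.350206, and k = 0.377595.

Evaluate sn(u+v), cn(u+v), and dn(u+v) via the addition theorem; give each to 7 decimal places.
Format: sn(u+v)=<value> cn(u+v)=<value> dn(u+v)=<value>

sn u = -0.5385492803100298, cn u = 0.8425940141477086, dn u = 0.9791053813223242
sn v = 0.9660779690266298, cn v = 0.2582505716574158, dn v = 0.9310913061953032
m = k² = 0.142577984025
D = 1 − m·sn²u·sn²v = 0.96140529496627
sn(u+v) = (sn u·cn v·dn v + sn v·cn u·dn u)/D = 0.6675062607938801/0.96140529496627 = 0.6943026674481743
cn(u+v) = (cn u·cn v − sn u·sn v·dn u·dn v)/D = 0.6919071707896611/0.96140529496627 = 0.7196831288659961
dn(u+v) = (dn u·dn v − m·sn u·sn v·cn u·cn v)/D = 0.9277782265171318/0.96140529496627 = 0.9650230047356688

sn(u+v)=0.6943027 cn(u+v)=0.7196831 dn(u+v)=0.9650230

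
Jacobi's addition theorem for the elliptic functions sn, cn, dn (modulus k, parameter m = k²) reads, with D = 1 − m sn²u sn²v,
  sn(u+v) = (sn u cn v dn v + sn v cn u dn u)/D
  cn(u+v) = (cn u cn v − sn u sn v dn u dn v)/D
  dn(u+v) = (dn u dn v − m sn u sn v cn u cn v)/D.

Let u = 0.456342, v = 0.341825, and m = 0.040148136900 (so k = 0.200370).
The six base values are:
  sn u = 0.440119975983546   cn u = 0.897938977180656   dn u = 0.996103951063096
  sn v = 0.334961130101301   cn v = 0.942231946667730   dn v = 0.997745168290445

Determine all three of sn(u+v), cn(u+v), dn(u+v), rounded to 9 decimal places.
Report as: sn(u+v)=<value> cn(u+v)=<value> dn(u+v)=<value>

sn(u+v)=0.713985853 cn(u+v)=0.700160126 dn(u+v)=0.989713823

m = k² = 0.0401481369
D = 1 − m·sn²u·sn²v = 0.9991274378227687
sn(u+v) = (sn u·cn v·dn v + sn v·cn u·dn u)/D = 0.7133628558584328/0.9991274378227687 = 0.7139858529087592
cn(u+v) = (cn u·cn v − sn u·sn v·dn u·dn v)/D = 0.6995491926174967/0.9991274378227687 = 0.7001601258613287
dn(u+v) = (dn u·dn v − m·sn u·sn v·cn u·cn v)/D = 0.9888502361669792/0.9991274378227687 = 0.9897138230152252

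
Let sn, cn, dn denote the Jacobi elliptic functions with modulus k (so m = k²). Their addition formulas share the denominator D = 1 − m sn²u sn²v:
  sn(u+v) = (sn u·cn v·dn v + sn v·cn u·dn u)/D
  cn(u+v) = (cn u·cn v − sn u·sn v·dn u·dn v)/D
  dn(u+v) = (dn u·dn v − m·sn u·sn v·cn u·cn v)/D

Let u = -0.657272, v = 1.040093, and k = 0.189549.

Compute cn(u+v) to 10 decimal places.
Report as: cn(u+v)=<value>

cn(u+v)=0.9277363619

sn u = -0.6097249224757015, cn u = 0.7926130953447589, dn u = 0.9932990182277564
sn v = 0.8596957703397296, cn v = 0.5108064040906094, dn v = 0.9866335893039682
m = k² = 0.035928823401
D = 1 − m·sn²u·sn²v = 0.9901281063169133
cn(u+v) = (cn u·cn v − sn u·sn v·dn u·dn v)/D = 0.9185778472162886/0.9901281063169133 = 0.9277363619473667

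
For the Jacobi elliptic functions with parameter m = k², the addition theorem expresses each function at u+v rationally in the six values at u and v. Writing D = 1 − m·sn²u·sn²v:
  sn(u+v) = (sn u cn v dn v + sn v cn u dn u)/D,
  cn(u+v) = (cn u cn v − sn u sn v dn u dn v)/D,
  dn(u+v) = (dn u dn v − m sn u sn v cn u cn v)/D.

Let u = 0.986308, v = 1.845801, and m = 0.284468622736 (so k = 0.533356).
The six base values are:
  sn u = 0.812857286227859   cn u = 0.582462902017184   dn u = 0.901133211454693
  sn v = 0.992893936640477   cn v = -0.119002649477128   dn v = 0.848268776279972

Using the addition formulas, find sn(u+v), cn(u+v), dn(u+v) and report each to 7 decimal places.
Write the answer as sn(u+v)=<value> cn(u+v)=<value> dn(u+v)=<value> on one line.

sn(u+v)=0.5389597 cn(u+v)=-0.8423316 dn(u+v)=0.9577934

m = k² = 0.284468622736
D = 1 − m·sn²u·sn²v = 0.814702869791835
sn(u+v) = (sn u·cn v·dn v + sn v·cn u·dn u)/D = 0.4390919785340588/0.814702869791835 = 0.5389596561090442
cn(u+v) = (cn u·cn v − sn u·sn v·dn u·dn v)/D = -0.68624995477894/0.814702869791835 = -0.8423315790630319
dn(u+v) = (dn u·dn v − m·sn u·sn v·cn u·cn v)/D = 0.780317059484198/0.814702869791835 = 0.9577934341676949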